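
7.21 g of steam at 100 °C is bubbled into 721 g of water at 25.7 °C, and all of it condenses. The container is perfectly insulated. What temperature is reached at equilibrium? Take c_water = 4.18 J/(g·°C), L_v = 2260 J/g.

Energy conservation, ΣQ = 0:
condense steam: −7.21·2260 = −16295
  condensate cools 100→T: 7.21·4.18·(T − 100) = 30.14(T − 100)
  water warms: 721·4.18·(T − 25.7) = 3013.8(T − 25.7)
3043.9 T = 16295 + 3013.8 + 77454 = 96763
T ≈ 31.79 °C (< 100 °C, so full condensation is consistent).

T_f ≈ 31.8 °C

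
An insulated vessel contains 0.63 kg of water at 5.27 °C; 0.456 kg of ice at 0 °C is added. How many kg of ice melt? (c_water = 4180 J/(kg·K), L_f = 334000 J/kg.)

m_melted ≈ 0.0416 kg

Cooling the water to 0 °C releases 0.63·4180·5.27 = 13878 J.
Melting all 0.456 kg of ice would need 0.456·334000 = 152304 J.
That's not enough to melt it all — equilibrium is at 0 °C with ice remaining.
Mass melted = 13878/334000 ≈ 0.04155 kg.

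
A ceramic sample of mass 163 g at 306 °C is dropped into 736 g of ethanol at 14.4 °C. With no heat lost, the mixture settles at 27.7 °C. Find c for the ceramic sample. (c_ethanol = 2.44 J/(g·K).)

c ≈ 0.527 J/(g·K)

Let T be the final temperature. ΣQ_i = 0:
163·c·(27.7 − 306) + 736·2.44·(27.7 − 14.4) = 0
-45363 c = -23885
c = -23885/-45363 ≈ 0.5265 J/(g·K)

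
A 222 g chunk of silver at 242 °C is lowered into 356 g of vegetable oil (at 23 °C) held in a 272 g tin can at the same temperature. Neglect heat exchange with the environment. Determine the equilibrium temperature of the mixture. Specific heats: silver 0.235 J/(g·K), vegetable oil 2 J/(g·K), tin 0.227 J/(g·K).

Energy conservation, ΣQ = 0:
222*0.235*(T − 242) + 356*2*(T − 23) + 272*0.227*(T − 23) = 0
(52.17 + 712 + 61.74) T = 52.17*242 + 712*23 + 61.74*23
T = 30421 / 825.91 = 36.8 °C

T_f ≈ 36.8 °C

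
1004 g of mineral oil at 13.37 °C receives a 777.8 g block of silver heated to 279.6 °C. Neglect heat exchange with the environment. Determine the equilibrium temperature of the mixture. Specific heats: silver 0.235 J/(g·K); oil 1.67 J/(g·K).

T_f ≈ 39.5 °C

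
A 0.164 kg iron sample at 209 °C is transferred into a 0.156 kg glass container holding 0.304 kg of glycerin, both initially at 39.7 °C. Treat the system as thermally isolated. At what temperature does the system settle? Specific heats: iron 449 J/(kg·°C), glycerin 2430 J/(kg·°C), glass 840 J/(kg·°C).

Heat gained plus heat lost sum to zero:
0.164·449·(T − 209) + 0.304·2430·(T − 39.7) + 0.156·840·(T − 39.7) = 0
73.64(T − 209) + 738.72(T − 39.7) + 131.04(T − 39.7) = 0
943.4 T = 49919
T = 49919/943.4 ≈ 52.91 °C

T_f ≈ 52.9 °C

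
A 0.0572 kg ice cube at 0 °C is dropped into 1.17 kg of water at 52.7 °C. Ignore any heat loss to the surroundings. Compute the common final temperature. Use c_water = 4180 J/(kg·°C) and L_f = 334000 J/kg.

Conservation of energy gives ΣQ = 0:
melt ice: 0.0572×334000 = 19105
  warm the meltwater: 239.1 T
  water: 4890.6(T − 52.7)
5129.7 T = 257735 − 19105 = 238630
T ≈ 46.52 °C (positive, so assuming full melt was valid).

T_f ≈ 46.5 °C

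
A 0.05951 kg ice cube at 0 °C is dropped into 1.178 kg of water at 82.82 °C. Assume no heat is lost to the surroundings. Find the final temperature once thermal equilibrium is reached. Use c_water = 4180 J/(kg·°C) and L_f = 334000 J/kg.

T_f ≈ 75.0 °C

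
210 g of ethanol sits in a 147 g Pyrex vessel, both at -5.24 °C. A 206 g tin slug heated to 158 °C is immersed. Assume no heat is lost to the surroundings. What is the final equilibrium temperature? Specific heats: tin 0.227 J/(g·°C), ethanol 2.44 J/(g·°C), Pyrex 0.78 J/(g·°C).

T_f ≈ 6.1 °C

Net heat exchanged in the isolated system is zero:
206·0.227·(T − 158) + 210·2.44·(T − (-5.24)) + 147·0.78·(T − (-5.24)) = 0
(46.76 + 512.4 + 114.66) T = 46.76·158 + 512.4·(-5.24) + 114.66·(-5.24)
T ≈ 6.09 °C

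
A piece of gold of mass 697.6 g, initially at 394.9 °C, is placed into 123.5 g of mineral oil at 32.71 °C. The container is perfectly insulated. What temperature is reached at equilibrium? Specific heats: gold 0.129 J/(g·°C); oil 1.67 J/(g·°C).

T_f ≈ 142.7 °C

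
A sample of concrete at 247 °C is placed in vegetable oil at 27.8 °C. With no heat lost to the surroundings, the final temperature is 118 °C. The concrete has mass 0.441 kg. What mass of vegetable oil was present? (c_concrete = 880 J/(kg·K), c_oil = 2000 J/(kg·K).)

|Q_concrete| = |Q_oil|:
0.441×880×(247 − 118) = m×2000×(118 − 27.8)
180400 m = 50062  ⇒  m ≈ 0.2775 kg

m ≈ 0.278 kg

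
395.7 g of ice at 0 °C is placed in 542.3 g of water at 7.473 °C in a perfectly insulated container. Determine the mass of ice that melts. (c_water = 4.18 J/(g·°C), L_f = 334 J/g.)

Cooling the water to 0 °C releases 542.3×4.18×7.473 = 16940 J.
Fully melting the ice requires m_ice L_f = 395.7×334 = 132164 J.
16940 J < 132164 J, so only part of the ice melts and the system sits at 0 °C.
m_melt = 16940 / L_f = 50.72 g.

m_melted ≈ 50.7 g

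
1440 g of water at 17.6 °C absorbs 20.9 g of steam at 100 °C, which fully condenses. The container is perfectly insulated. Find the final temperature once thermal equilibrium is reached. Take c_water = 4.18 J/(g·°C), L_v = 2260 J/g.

T_f ≈ 26.5 °C

Heat gained plus heat lost sum to zero:
latent heat released on condensation: 20.9·2260 = 47234
  condensed water 100 °C→T: 87.36(T − 100)
  water warms: 1440·4.18·(T − 17.6) = 6019.2(T − 17.6)
6106.6 T = 47234 + 8736.2 + 105938 = 161908
T ≈ 26.51 °C (< 100 °C, so full condensation is consistent).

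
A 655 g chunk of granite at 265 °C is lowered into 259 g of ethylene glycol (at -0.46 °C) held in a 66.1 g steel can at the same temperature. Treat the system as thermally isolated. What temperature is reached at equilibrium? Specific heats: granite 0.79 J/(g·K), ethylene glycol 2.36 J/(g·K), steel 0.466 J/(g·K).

T_f ≈ 118.0 °C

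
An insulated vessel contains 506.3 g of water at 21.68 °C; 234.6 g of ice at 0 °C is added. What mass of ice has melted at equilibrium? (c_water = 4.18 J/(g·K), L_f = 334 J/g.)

Cooling the water to 0 °C releases 506.3·4.18·21.68 = 45882 J.
To melt every bit of ice: 234.6·334 = 78356 J.
45882 J < 78356 J, so only part of the ice melts and the system sits at 0 °C.
m_melt = 45882 / L_f = 137.4 g.

m_melted ≈ 137 g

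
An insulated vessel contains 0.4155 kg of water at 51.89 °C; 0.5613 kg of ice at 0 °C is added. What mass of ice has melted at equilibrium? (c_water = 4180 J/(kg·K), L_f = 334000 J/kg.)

m_melted ≈ 0.27 kg

Heat available from the water dropping to 0 °C: 0.4155·4180·51.89 = 90122 J.
Melting all 0.5613 kg of ice would need 0.5613·334000 = 187474 J.
Since 90122 < 187474 J, not all the ice melts; equilibrium is at 0 °C.
m_melted·334000 = 90122  ⇒  m_melted ≈ 0.2698 kg.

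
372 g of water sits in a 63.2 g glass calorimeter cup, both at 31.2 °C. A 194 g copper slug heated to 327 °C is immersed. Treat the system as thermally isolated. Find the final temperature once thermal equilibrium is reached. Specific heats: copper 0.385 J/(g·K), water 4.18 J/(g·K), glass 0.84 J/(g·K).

T_f ≈ 44.3 °C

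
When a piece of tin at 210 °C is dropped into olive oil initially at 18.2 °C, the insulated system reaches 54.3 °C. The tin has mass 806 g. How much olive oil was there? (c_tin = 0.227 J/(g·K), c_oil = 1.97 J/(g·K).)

m ≈ 401 g

Heat lost by the tin = heat gained by the oil:
806·0.227·(210 − 54.3) = m·1.97·(54.3 − 18.2)
71.12 m = 28487  ⇒  m ≈ 400.6 g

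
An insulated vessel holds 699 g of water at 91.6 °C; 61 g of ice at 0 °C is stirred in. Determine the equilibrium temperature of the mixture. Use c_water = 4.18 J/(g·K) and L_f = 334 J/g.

Energy balance with sensible and latent terms:
fusion: m_ice L_f = 61·334 = 20374; warm the meltwater: 254.98 T; water cools: 699·4.18·(T − 91.6) = 2921.8(T − 91.6)
3176.8 T = 267639 − 20374 = 247265
T ≈ 77.83 °C (positive, so assuming full melt was valid).

T_f ≈ 77.8 °C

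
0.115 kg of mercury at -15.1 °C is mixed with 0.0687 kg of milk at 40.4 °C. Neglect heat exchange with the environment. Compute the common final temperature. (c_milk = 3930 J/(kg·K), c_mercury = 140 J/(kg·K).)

T_f ≈ 37.3 °C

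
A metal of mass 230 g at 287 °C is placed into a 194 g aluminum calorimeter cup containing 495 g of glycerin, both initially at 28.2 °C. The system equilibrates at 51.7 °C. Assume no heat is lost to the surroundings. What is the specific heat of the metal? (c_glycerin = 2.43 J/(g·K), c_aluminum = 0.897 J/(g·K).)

Heat gained plus heat lost sum to zero:
230·c·(51.7 − 287) + 495·2.43·(51.7 − 28.2) + 194·0.897·(51.7 − 28.2) = 0
-54119 c = -32356
c = -32356/-54119 ≈ 0.5979 J/(g·K)

c ≈ 0.598 J/(g·K)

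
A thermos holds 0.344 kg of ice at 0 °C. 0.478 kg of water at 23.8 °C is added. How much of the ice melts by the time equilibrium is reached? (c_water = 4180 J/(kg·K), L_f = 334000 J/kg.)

Cooling the water to 0 °C releases 0.478×4180×23.8 = 47553 J.
Melting all 0.344 kg of ice would need 0.344×334000 = 114896 J.
Since 47553 < 114896 J, not all the ice melts; equilibrium is at 0 °C.
m_melted×334000 = 47553  ⇒  m_melted ≈ 0.1424 kg.

m_melted ≈ 0.142 kg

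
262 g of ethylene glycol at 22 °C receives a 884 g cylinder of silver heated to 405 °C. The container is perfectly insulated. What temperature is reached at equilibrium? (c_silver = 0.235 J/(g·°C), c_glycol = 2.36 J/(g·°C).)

T_f ≈ 118.3 °C

Energy conservation, ΣQ = 0:
884*0.235*(T − 405) + 262*2.36*(T − 22) = 0
207.74(T − 405) + 618.32(T − 22) = 0
826.06 T = 97738
T = 97738/826.06 ≈ 118.32 °C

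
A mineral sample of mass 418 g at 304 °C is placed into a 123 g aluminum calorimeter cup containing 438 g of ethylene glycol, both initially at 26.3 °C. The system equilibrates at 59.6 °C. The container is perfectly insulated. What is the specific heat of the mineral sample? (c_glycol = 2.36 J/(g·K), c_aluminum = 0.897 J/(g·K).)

c ≈ 0.373 J/(g·K)

Conservation of energy gives ΣQ = 0:
418·c·(59.6 − 304) + 438·2.36·(59.6 − 26.3) + 123·0.897·(59.6 − 26.3) = 0
-102159 c = -38096
c = -38096/-102159 ≈ 0.3729 J/(g·K)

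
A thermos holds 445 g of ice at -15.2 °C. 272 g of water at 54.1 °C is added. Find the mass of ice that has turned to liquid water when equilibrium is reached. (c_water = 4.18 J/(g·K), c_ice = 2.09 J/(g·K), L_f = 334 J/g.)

m_melted ≈ 142 g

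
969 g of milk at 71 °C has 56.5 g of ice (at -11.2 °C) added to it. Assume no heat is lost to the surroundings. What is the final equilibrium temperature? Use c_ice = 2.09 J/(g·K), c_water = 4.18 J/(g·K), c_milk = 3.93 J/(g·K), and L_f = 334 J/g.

Net heat exchanged in the isolated system is zero:
ice -11.2→0 °C: 56.5·2.09·11.2 = 1322.6
  latent heat to melt: 56.5·334 = 18871
  meltwater 0→T: 56.5·4.18·T = 236.17 T
  milk cools: 969·3.93·(T − 71) = 3808.2(T − 71)
4044.3 T = 270380 − 20194 = 250187
T ≈ 61.86 °C (positive, so assuming full melt was valid).

T_f ≈ 61.9 °C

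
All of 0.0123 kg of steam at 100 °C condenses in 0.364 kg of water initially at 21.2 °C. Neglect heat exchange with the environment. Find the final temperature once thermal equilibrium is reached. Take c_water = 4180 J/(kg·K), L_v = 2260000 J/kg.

Setting the total heat transfer to zero:
condense steam: −0.0123×2260000 = −27798
  condensate cools 100→T: 0.0123×4180×(T − 100) = 51.41(T − 100)
  original water: 1521.5(T − 21.2)
1572.9 T = 27798 + 5141.4 + 32256 = 65196
T ≈ 41.45 °C — below 100 °C, confirming all the steam condensed.

T_f ≈ 41.4 °C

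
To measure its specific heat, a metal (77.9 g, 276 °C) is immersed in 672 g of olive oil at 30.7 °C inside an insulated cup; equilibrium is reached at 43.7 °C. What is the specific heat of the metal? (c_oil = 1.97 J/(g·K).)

Heat gained plus heat lost sum to zero:
77.9×c×(43.7 − 276) + 672×1.97×(43.7 − 30.7) = 0
-18096 c = -17210
c = -17210/-18096 ≈ 0.951 J/(g·K)

c ≈ 0.951 J/(g·K)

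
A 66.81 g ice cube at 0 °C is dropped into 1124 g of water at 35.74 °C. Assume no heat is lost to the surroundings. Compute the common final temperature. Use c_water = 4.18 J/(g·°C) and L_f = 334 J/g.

Net heat exchanged in the isolated system is zero:
melt ice: 66.81·334 = 22315
  meltwater 0→T: 66.81·4.18·T = 279.27 T
  water cools: 1124·4.18·(T − 35.74) = 4698.3(T − 35.74)
4977.6 T = 167918 − 22315 = 145603
T ≈ 29.25 °C. Since T > 0 °C, the all-ice-melts assumption holds.

T_f ≈ 29.3 °C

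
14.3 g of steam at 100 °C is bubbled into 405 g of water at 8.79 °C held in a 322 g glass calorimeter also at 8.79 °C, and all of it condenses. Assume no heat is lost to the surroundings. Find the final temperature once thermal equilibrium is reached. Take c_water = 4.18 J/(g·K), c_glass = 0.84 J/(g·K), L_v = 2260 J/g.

T_f ≈ 27.5 °C

Heat gained plus heat lost sum to zero:
latent heat released on condensation: 14.3×2260 = 32318; condensed water 100 °C→T: 59.77(T − 100); original water: 1692.9(T − 8.79); glass cup: 322×0.84×(T − 8.79) = 270.48(T − 8.79)
2023.2 T = 32318 + 5977.4 + 17258 = 55554
T ≈ 27.46 °C — below 100 °C, confirming all the steam condensed.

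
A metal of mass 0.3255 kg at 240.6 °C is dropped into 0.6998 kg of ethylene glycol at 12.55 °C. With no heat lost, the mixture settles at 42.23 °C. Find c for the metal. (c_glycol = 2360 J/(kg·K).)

c ≈ 759 J/(kg·K)

Heat lost by the metal = heat gained by the glycol:
0.3255×c×(240.6 − 42.23) = 0.6998×2360×(42.23 − 12.55)
64.57 c = 49017  ⇒  c ≈ 759.1 J/(kg·K)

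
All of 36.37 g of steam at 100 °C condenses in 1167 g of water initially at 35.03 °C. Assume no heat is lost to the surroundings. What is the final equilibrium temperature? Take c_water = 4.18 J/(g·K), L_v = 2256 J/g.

Net heat exchanged in the isolated system is zero:
condense steam: −36.37×2256 = −82051
  condensed water 100 °C→T: 152.03(T − 100)
  original water: 4878.1(T − 35.03)
5030.1 T = 82051 + 15203 + 170878 = 268132
T ≈ 53.31 °C, under the boiling point, so the assumption holds.

T_f ≈ 53.3 °C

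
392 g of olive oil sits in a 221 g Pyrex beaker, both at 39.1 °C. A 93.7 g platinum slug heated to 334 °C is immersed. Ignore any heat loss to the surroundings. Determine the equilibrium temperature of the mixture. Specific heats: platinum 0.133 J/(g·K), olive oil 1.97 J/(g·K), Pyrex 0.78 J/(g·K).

With ΣQ=0 the equilibrium temperature is the m·c-weighted mean:
T_f = (12.46*334 + 772.24*39.1 + 172.38*39.1) / (12.46 + 772.24 + 172.38)
    = 41097 / 957.08 ≈ 42.94 °C

T_f ≈ 42.9 °C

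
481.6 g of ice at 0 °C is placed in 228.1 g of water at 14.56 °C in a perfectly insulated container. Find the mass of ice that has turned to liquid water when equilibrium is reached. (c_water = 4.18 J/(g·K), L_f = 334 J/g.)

m_melted ≈ 41.6 g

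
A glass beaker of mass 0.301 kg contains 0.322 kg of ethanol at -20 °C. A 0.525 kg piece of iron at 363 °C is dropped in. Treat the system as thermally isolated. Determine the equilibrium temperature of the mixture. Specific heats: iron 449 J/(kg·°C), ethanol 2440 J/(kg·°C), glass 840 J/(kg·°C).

Energy conservation, ΣQ = 0:
0.525×449×(T − 363) + 0.322×2440×(T − (-20)) + 0.301×840×(T − (-20)) = 0
235.73(T − 363) + 785.68(T − (-20)) + 252.84(T − (-20)) = 0
(235.73 + 785.68 + 252.84) T = 235.73×363 + 785.68×(-20) + 252.84×(-20)
T ≈ 50.85 °C

T_f ≈ 50.9 °C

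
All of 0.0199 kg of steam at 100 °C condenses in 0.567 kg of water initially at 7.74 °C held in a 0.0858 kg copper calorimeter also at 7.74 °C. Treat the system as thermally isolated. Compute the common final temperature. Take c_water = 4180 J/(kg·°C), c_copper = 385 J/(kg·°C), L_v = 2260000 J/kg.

T_f ≈ 28.9 °C

Setting the total heat transfer to zero:
condense steam: −0.0199×2260000 = −44974; condensate cools 100→T: 0.0199×4180×(T − 100) = 83.18(T − 100); original water: 2370.1(T − 7.74); copper cup: 0.0858×385×(T − 7.74) = 33.03(T − 7.74)
2486.3 T = 44974 + 8318.2 + 18600 = 71892
T ≈ 28.92 °C — below 100 °C, confirming all the steam condensed.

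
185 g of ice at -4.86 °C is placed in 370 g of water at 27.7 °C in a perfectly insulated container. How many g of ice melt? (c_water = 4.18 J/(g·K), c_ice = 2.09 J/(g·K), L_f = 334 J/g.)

m_melted ≈ 123 g

Heat available from the water dropping to 0 °C: 370·4.18·27.7 = 42841 J.
Warming the ice to 0 °C takes 185·2.09·4.86 = 1879.1 J, leaving 40962 J for melting.
To melt every bit of ice: 185·334 = 61790 J.
Since 40962 < 61790 J, not all the ice melts; equilibrium is at 0 °C.
m_melt = 40962 / L_f = 122.6 g.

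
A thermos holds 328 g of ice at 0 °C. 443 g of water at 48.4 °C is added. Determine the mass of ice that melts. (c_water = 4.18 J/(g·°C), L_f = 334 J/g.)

Water can give up m c ΔT = 443×4.18×48.4 = 89624 J before reaching 0 °C.
To melt every bit of ice: 328×334 = 109552 J.
Since 89624 < 109552 J, not all the ice melts; equilibrium is at 0 °C.
m_melt = 89624 / L_f = 268.3 g.

m_melted ≈ 268 g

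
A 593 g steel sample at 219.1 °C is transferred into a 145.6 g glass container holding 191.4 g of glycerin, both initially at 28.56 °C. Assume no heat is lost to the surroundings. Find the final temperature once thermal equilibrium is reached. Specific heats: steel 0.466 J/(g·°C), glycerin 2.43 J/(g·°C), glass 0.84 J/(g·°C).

Net heat exchanged in the isolated system is zero:
593*0.466*(T − 219.1) + 191.4*2.43*(T − 28.56) + 145.6*0.84*(T − 28.56) = 0
863.74 T = 77322
T ≈ 89.52 °C

T_f ≈ 89.5 °C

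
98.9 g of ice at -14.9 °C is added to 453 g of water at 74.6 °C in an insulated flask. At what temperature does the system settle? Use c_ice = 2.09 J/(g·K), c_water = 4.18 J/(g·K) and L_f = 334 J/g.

T_f ≈ 45.6 °C

Setting the total heat transfer to zero:
warm ice to 0 °C: 98.9×2.09×(0 − (-14.9)) = 3079.8
  fusion: m_ice L_f = 98.9×334 = 33033
  warm the meltwater: 413.4 T
  water cools: 453×4.18×(T − 74.6) = 1893.5(T − 74.6)
2306.9 T = 141258 − 36112 = 105146
T ≈ 45.58 °C — above 0 °C, consistent with complete melting.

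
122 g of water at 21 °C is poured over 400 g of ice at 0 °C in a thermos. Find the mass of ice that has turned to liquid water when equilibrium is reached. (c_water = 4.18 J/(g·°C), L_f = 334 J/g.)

Cooling the water to 0 °C releases 122×4.18×21 = 10709 J.
To melt every bit of ice: 400×334 = 133600 J.
Since 10709 < 133600 J, not all the ice melts; equilibrium is at 0 °C.
m_melted×334 = 10709  ⇒  m_melted ≈ 32.06 g.

m_melted ≈ 32.1 g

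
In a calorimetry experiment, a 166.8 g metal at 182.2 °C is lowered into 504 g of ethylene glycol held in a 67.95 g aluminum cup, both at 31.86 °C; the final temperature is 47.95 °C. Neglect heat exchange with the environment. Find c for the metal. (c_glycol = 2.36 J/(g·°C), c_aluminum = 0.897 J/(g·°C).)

c ≈ 0.898 J/(g·°C)

Let T be the final temperature. ΣQ_i = 0:
166.8×c×(47.95 − 182.2) + 504×2.36×(47.95 − 31.86) + 67.95×0.897×(47.95 − 31.86) = 0
-22393 c = -20119
c = -20119/-22393 ≈ 0.8984 J/(g·°C)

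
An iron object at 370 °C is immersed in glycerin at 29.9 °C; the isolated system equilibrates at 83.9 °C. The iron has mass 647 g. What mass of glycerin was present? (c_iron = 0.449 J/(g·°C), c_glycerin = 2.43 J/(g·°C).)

m ≈ 633 g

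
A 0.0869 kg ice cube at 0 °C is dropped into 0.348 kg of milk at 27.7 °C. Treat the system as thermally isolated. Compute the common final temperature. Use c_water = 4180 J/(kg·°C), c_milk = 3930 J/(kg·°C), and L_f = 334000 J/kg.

T_f ≈ 5.1 °C

Setting the total heat transfer to zero:
fusion: m_ice L_f = 0.0869·334000 = 29025; meltwater 0→T: 0.0869·4180·T = 363.24 T; milk: 1367.6(T − 27.7)
1730.9 T = 37884 − 29025 = 8859
T ≈ 5.12 °C. Since T > 0 °C, the all-ice-melts assumption holds.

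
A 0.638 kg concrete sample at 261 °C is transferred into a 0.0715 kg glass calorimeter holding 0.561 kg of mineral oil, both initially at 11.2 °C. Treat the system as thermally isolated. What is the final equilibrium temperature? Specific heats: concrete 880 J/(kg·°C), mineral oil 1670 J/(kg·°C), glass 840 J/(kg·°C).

Net heat exchanged in the isolated system is zero:
0.638*880*(T − 261) + 0.561*1670*(T − 11.2) + 0.0715*840*(T − 11.2) = 0
1558.4 T = 157701
T = 157701/1558.4 ≈ 101.20 °C

T_f ≈ 101.2 °C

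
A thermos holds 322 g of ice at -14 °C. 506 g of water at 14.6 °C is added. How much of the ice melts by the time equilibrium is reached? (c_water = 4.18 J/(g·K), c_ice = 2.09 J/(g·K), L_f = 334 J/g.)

Water can give up m c ΔT = 506×4.18×14.6 = 30880 J before reaching 0 °C.
Warming the ice to 0 °C takes 322×2.09×14 = 9421.7 J, leaving 21458 J for melting.
To melt every bit of ice: 322×334 = 107548 J.
Since 21458 < 107548 J, not all the ice melts; equilibrium is at 0 °C.
Mass melted = 21458/334 ≈ 64.25 g.

m_melted ≈ 64.2 g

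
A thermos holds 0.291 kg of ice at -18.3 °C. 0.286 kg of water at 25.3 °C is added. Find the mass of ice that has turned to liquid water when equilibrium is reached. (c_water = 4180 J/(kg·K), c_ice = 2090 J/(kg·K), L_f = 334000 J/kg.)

m_melted ≈ 0.0572 kg

Heat available from the water dropping to 0 °C: 0.286·4180·25.3 = 30246 J.
Warming the ice to 0 °C takes 0.291·2090·18.3 = 11130 J, leaving 19116 J for melting.
Melting all 0.291 kg of ice would need 0.291·334000 = 97194 J.
Since 19116 < 97194 J, not all the ice melts; equilibrium is at 0 °C.
Mass melted = 19116/334000 ≈ 0.05723 kg.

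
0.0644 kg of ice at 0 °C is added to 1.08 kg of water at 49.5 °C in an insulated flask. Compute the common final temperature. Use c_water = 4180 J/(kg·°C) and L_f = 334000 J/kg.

T_f ≈ 42.2 °C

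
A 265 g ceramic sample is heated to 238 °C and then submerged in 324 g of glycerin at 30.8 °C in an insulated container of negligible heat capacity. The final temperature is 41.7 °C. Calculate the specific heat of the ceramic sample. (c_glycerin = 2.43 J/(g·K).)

c ≈ 0.165 J/(g·K)

Let T be the final temperature. ΣQ_i = 0:
265×c×(41.7 − 238) + 324×2.43×(41.7 − 30.8) = 0
-52020 c = -8581.8
c = -8581.8/-52020 ≈ 0.165 J/(g·K)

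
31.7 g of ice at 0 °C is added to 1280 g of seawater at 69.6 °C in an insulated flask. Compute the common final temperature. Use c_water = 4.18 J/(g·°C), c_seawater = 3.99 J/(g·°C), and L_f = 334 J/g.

Taking heat into each body as positive, Σ m c ΔT = 0:
melt ice: 31.7×334 = 10588
  meltwater 0→T: 31.7×4.18×T = 132.51 T
  seawater cools: 1280×3.99×(T − 69.6) = 5107.2(T − 69.6)
5239.7 T = 355461 − 10588 = 344873
T ≈ 65.82 °C (positive, so assuming full melt was valid).

T_f ≈ 65.8 °C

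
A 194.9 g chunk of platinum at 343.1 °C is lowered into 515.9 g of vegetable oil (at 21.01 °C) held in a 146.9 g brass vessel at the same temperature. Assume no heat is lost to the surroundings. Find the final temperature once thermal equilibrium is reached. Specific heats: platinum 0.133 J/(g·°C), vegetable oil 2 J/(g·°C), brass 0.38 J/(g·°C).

T_f ≈ 28.5 °C

Taking heat into each body as positive, Σ m c ΔT = 0:
194.9×0.133×(T − 343.1) + 515.9×2×(T − 21.01) + 146.9×0.38×(T − 21.01) = 0
25.92(T − 343.1) + 1031.8(T − 21.01) + 55.82(T − 21.01) = 0
1113.5 T = 31745
T = 31745/1113.5 ≈ 28.51 °C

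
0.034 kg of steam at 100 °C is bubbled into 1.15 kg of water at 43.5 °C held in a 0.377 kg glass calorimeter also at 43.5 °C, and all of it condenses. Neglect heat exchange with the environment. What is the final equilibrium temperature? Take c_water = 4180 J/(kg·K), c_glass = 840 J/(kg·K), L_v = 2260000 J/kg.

T_f ≈ 59.6 °C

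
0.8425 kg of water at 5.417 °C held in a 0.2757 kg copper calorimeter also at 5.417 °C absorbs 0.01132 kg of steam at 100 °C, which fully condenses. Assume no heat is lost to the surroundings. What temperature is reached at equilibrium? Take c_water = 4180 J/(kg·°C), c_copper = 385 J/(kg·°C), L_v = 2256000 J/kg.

T_f ≈ 13.6 °C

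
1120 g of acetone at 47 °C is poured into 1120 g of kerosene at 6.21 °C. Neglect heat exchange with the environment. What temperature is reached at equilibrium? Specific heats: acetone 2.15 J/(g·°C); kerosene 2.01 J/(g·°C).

T_f ≈ 27.3 °C

T_f = Σ m_i c_i T_i / Σ m_i c_i:
T_f = (2408*47 + 2251.2*6.21) / (2408 + 2251.2)
    = 127156 / 4659.2 ≈ 27.29 °C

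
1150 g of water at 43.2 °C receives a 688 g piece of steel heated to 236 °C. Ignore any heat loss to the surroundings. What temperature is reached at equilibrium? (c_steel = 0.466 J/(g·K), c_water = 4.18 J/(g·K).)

Heat lost by the steel equals heat gained by the water:
688*0.466*(236 − T) = 1150*4.18*(T − 43.2)
320.61(236 − T) = 4807(T − 43.2)
5127.6 T = 283326  ⇒  T ≈ 55.25 °C

T_f ≈ 55.3 °C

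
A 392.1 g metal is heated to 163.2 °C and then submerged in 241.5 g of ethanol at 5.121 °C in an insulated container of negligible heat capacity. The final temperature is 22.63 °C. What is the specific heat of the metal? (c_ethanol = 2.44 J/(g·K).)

c ≈ 0.187 J/(g·K)

Taking heat into each body as positive, Σ m c ΔT = 0:
392.1·c·(22.63 − 163.2) + 241.5·2.44·(22.63 − 5.121) = 0
-55117 c = -10317
c = -10317/-55117 ≈ 0.1872 J/(g·K)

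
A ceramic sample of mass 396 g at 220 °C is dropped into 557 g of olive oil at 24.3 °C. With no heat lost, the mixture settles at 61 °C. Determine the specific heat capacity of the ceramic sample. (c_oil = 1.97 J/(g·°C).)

c ≈ 0.64 J/(g·°C)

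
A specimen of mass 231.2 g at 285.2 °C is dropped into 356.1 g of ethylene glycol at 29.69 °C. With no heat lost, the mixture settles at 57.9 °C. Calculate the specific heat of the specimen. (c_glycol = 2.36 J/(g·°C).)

c ≈ 0.451 J/(g·°C)

m_s c (T_s − T_f) = m_glycol c_glycol (T_f − T_0):
231.2×c×(285.2 − 57.9) = 356.1×2.36×(57.9 − 29.69)
52552 c = 23708  ⇒  c ≈ 0.4511 J/(g·°C)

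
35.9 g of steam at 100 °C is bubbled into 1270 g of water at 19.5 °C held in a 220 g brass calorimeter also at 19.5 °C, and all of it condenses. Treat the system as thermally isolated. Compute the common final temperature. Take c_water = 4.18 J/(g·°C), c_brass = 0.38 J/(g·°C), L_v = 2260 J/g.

T_f ≈ 36.3 °C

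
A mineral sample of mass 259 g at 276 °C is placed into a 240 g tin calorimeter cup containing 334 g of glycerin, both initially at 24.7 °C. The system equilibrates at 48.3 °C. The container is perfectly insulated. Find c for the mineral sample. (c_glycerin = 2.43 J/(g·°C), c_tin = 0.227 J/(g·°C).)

c ≈ 0.347 J/(g·°C)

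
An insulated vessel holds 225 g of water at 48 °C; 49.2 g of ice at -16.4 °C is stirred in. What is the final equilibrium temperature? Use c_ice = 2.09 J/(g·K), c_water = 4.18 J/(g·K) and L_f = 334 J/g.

Sum of m c ΔT and latent-heat terms is zero:
ice -16.4→0 °C: 49.2·2.09·16.4 = 1686.4
  melt ice: 49.2·334 = 16433
  warm the meltwater: 205.66 T
  water cools: 225·4.18·(T − 48) = 940.5(T − 48)
1146.2 T = 45144 − 18119 = 27025
T ≈ 23.58 °C (positive, so assuming full melt was valid).

T_f ≈ 23.6 °C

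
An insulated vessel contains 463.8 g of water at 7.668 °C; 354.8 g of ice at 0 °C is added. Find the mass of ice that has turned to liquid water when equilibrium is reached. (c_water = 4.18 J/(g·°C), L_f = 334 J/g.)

m_melted ≈ 44.5 g

Cooling the water to 0 °C releases 463.8·4.18·7.668 = 14866 J.
Fully melting the ice requires m_ice L_f = 354.8·334 = 118503 J.
14866 J < 118503 J, so only part of the ice melts and the system sits at 0 °C.
m_melt = 14866 / L_f = 44.51 g.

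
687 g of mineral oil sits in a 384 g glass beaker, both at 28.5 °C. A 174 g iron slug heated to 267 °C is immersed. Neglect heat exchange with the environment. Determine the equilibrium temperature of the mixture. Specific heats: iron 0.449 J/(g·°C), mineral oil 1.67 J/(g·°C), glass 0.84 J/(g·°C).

T_f ≈ 40.5 °C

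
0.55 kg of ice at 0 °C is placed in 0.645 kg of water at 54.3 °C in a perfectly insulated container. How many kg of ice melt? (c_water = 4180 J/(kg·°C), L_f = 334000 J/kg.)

m_melted ≈ 0.438 kg

Heat available from the water dropping to 0 °C: 0.645×4180×54.3 = 146398 J.
Fully melting the ice requires m_ice L_f = 0.55×334000 = 183700 J.
Since 146398 < 183700 J, not all the ice melts; equilibrium is at 0 °C.
m_melt = 146398 / L_f = 0.4383 kg.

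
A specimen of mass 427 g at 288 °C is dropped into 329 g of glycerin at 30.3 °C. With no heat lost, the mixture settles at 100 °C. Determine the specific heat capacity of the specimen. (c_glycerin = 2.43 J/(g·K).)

m_s c (T_s − T_f) = m_glycerin c_glycerin (T_f − T_0):
427×c×(288 − 100) = 329×2.43×(100 − 30.3)
80276 c = 55723  ⇒  c ≈ 0.6941 J/(g·K)

c ≈ 0.694 J/(g·K)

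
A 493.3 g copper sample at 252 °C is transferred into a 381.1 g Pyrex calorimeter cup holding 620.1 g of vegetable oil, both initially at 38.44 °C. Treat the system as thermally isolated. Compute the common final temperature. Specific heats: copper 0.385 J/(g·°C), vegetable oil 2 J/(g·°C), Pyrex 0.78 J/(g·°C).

With ΣQ=0 the equilibrium temperature is the m·c-weighted mean:
T_f = (189.92*252 + 1240.2*38.44 + 297.26*38.44) / (189.92 + 1240.2 + 297.26)
    = 106960 / 1727.4 ≈ 61.92 °C

T_f ≈ 61.9 °C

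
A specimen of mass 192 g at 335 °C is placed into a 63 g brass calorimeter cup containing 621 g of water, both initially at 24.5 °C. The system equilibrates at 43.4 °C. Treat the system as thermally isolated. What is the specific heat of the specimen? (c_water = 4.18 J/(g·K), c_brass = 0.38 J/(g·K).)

Let T be the final temperature. ΣQ_i = 0:
192·c·(43.4 − 335) + 621·4.18·(43.4 − 24.5) + 63·0.38·(43.4 − 24.5) = 0
-55987 c = -49513
c = -49513/-55987 ≈ 0.8844 J/(g·K)

c ≈ 0.884 J/(g·K)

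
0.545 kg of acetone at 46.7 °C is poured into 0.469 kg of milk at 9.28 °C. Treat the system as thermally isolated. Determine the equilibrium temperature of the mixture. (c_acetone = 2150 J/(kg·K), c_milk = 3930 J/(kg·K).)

T_f = Σ m_i c_i T_i / Σ m_i c_i:
T_f = (1171.8*46.7 + 1843.2*9.28) / (1171.8 + 1843.2)
    = 71825 / 3014.9 ≈ 23.82 °C

T_f ≈ 23.8 °C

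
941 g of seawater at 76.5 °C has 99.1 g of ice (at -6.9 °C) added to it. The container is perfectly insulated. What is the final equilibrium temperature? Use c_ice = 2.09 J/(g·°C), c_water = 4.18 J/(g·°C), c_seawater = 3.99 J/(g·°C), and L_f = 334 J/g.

T_f ≈ 60.6 °C

Let T be the final temperature. ΣQ_i = 0:
ice -6.9→0 °C: 99.1·2.09·6.9 = 1429.1
  fusion: m_ice L_f = 99.1·334 = 33099
  meltwater 0→T: 99.1·4.18·T = 414.24 T
  seawater: 3754.6(T − 76.5)
4168.8 T = 287226 − 34529 = 252698
T ≈ 60.62 °C — above 0 °C, consistent with complete melting.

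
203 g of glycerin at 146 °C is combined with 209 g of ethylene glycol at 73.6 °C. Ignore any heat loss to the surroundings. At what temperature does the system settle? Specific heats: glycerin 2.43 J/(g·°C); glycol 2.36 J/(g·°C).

Set heat shed by the hot body equal to heat absorbed by the cold body:
203·2.43·(146 − T) = 209·2.36·(T − 73.6)
493.29(146 − T) = 493.24(T − 73.6)
986.53 T = 108323  ⇒  T ≈ 109.80 °C

T_f ≈ 109.8 °C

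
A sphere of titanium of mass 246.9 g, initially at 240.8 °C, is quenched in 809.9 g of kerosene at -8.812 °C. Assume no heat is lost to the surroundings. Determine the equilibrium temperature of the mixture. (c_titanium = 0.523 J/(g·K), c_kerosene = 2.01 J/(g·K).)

Taking heat into each body as positive, Σ m c ΔT = 0:
246.9*0.523*(T − 240.8) + 809.9*2.01*(T − (-8.812)) = 0
129.13(T − 240.8) + 1627.9(T − (-8.812)) = 0
1757 T = 16749
T ≈ 9.53 °C

T_f ≈ 9.5 °C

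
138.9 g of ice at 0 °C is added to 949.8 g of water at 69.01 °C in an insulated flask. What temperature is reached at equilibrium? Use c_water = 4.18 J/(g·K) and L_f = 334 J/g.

Net heat exchanged in the isolated system is zero:
fusion: m_ice L_f = 138.9·334 = 46393; meltwater 0→T: 138.9·4.18·T = 580.6 T; water cools: 949.8·4.18·(T − 69.01) = 3970.2(T − 69.01)
4550.8 T = 273981 − 46393 = 227588
T ≈ 50.01 °C (positive, so assuming full melt was valid).

T_f ≈ 50.0 °C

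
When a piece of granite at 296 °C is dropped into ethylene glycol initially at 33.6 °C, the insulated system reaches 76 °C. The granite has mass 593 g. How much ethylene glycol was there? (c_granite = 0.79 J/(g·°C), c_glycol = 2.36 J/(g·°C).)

Setting the total heat transfer to zero:
593×0.79×(76 − 296) + m×2.36×(76 − 33.6) = 0
100.06 m = 103063
m = 103063/100.06 ≈ 1030 g

m ≈ 1030 g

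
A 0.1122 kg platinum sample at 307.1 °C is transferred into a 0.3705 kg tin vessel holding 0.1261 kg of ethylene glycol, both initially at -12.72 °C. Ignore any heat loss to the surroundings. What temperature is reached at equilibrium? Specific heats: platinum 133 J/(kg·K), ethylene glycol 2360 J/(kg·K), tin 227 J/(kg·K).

T_f ≈ -0.7 °C

Heat gained plus heat lost sum to zero:
0.1122*133*(T − 307.1) + 0.1261*2360*(T − (-12.72)) + 0.3705*227*(T − (-12.72)) = 0
(14.92 + 297.6 + 84.1) T = 14.92*307.1 + 297.6*(-12.72) + 84.1*(-12.72)
T ≈ -0.69 °C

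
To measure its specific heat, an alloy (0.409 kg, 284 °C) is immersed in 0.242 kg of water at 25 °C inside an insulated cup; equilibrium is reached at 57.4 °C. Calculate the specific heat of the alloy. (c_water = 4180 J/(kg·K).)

c ≈ 354 J/(kg·K)

Heat lost by the alloy = heat gained by the water:
0.409×c×(284 − 57.4) = 0.242×4180×(57.4 − 25)
92.68 c = 32775  ⇒  c ≈ 353.6 J/(kg·K)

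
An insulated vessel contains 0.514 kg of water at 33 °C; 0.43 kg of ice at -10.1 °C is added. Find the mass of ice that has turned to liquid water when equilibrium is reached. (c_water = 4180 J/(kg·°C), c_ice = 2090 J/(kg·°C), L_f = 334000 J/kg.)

Water can give up m c ΔT = 0.514×4180×33 = 70901 J before reaching 0 °C.
Warming the ice to 0 °C takes 0.43×2090×10.1 = 9076.9 J, leaving 61824 J for melting.
Melting all 0.43 kg of ice would need 0.43×334000 = 143620 J.
Since 61824 < 143620 J, not all the ice melts; equilibrium is at 0 °C.
Mass melted = 61824/334000 ≈ 0.1851 kg.

m_melted ≈ 0.185 kg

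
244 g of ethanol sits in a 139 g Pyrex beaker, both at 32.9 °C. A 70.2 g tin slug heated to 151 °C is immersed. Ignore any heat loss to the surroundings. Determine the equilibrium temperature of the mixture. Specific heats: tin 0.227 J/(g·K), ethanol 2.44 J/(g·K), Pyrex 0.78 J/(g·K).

T_f is the heat-capacity-weighted average of the initial temperatures:
T_f = (15.94×151 + 595.36×32.9 + 108.42×32.9) / (15.94 + 595.36 + 108.42)
    = 25561 / 719.72 ≈ 35.51 °C

T_f ≈ 35.5 °C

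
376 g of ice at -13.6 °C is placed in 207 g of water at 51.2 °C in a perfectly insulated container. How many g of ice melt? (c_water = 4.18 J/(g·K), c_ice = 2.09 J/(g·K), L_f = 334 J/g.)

Heat available from the water dropping to 0 °C: 207·4.18·51.2 = 44301 J.
Warming the ice to 0 °C takes 376·2.09·13.6 = 10687 J, leaving 33614 J for melting.
To melt every bit of ice: 376·334 = 125584 J.
Since 33614 < 125584 J, not all the ice melts; equilibrium is at 0 °C.
Mass melted = 33614/334 ≈ 100.6 g.

m_melted ≈ 101 g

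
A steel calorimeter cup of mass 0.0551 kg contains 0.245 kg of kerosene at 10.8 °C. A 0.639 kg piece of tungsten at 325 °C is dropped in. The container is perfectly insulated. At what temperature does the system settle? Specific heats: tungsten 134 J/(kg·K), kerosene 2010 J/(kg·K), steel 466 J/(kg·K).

Net heat exchanged in the isolated system is zero:
0.639*134*(T − 325) + 0.245*2010*(T − 10.8) + 0.0551*466*(T − 10.8) = 0
85.63(T − 325) + 492.45(T − 10.8) + 25.68(T − 10.8) = 0
603.75 T = 33424
T = 33424 / 603.75 = 55.4 °C

T_f ≈ 55.4 °C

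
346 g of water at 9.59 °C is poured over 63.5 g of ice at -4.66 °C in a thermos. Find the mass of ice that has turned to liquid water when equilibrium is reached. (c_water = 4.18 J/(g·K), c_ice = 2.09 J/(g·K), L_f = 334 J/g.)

Water can give up m c ΔT = 346×4.18×9.59 = 13870 J before reaching 0 °C.
Of that, 63.5×2.09×4.66 = 618.45 J goes to bring the ice to 0 °C, leaving 13251 J.
Melting all 63.5 g of ice would need 63.5×334 = 21209 J.
That's not enough to melt it all — equilibrium is at 0 °C with ice remaining.
m_melted×334 = 13251  ⇒  m_melted ≈ 39.67 g.

m_melted ≈ 39.7 g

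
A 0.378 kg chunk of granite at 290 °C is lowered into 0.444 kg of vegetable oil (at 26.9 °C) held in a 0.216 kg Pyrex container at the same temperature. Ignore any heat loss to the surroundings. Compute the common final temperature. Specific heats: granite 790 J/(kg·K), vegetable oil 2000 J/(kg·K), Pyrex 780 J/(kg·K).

Energy conservation, ΣQ = 0:
0.378×790×(T − 290) + 0.444×2000×(T − 26.9) + 0.216×780×(T − 26.9) = 0
1355.1 T = 115019
T = 115019 / 1355.1 = 84.9 °C

T_f ≈ 84.9 °C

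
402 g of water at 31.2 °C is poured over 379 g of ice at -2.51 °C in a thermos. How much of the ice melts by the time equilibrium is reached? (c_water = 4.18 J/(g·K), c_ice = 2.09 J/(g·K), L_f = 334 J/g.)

m_melted ≈ 151 g

Heat available from the water dropping to 0 °C: 402·4.18·31.2 = 52427 J.
Warming the ice to 0 °C takes 379·2.09·2.51 = 1988.2 J, leaving 50439 J for melting.
To melt every bit of ice: 379·334 = 126586 J.
50439 J < 126586 J, so only part of the ice melts and the system sits at 0 °C.
m_melted·334 = 50439  ⇒  m_melted ≈ 151 g.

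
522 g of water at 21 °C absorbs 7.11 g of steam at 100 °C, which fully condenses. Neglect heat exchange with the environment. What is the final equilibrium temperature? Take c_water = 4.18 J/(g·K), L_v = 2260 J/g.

Heat gained plus heat lost sum to zero:
condense steam: −7.11×2260 = −16069
  condensed water 100 °C→T: 29.72(T − 100)
  original water: 2182(T − 21)
2211.7 T = 16069 + 2972 + 45821 = 64862
T ≈ 29.33 °C — below 100 °C, confirming all the steam condensed.

T_f ≈ 29.3 °C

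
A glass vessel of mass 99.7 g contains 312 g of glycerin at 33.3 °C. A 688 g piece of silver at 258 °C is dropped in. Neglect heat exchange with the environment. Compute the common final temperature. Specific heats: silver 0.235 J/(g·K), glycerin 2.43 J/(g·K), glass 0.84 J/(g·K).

Heat gained plus heat lost sum to zero:
688*0.235*(T − 258) + 312*2.43*(T − 33.3) + 99.7*0.84*(T − 33.3) = 0
(161.68 + 758.16 + 83.75) T = 161.68*258 + 758.16*33.3 + 83.75*33.3
T = 69749 / 1003.6 = 69.5 °C

T_f ≈ 69.5 °C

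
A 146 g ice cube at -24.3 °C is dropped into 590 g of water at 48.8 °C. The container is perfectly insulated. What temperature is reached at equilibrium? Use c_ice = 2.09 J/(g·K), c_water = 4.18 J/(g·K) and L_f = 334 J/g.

T_f ≈ 20.9 °C

Let T be the final temperature. ΣQ_i = 0:
warm ice to 0 °C: 146·2.09·(0 − (-24.3)) = 7414.9
  melt ice: 146·334 = 48764
  meltwater 0→T: 146·4.18·T = 610.28 T
  water: 2466.2(T − 48.8)
3076.5 T = 120351 − 56179 = 64172
T ≈ 20.86 °C (positive, so assuming full melt was valid).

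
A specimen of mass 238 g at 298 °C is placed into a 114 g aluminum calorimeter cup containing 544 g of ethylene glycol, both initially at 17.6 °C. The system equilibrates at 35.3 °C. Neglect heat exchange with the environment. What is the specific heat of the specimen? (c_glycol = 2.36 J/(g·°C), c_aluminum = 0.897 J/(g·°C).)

Heat gained plus heat lost sum to zero:
238×c×(35.3 − 298) + 544×2.36×(35.3 − 17.6) + 114×0.897×(35.3 − 17.6) = 0
-62523 c = -24534
c = -24534/-62523 ≈ 0.3924 J/(g·°C)

c ≈ 0.392 J/(g·°C)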